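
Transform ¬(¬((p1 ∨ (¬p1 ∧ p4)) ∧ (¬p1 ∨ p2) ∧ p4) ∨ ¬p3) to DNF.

(p1 ∧ p2 ∧ p4 ∧ p3) ∨ (¬p1 ∧ p4 ∧ p3)

¬(¬((p1 ∨ (¬p1 ∧ p4)) ∧ (¬p1 ∨ p2) ∧ p4) ∨ ¬p3)
⇔ ¬¬((p1 ∨ (¬p1 ∧ p4)) ∧ (¬p1 ∨ p2) ∧ p4) ∧ ¬¬p3   — De Morgan
⇔ (p1 ∨ (¬p1 ∧ p4)) ∧ (¬p1 ∨ p2) ∧ p4 ∧ ¬¬p3   — double negation
⇔ (p1 ∨ (¬p1 ∧ p4)) ∧ (¬p1 ∨ p2) ∧ p4 ∧ p3   — double negation
⇔ (p1 ∧ ¬p1 ∧ p4 ∧ p3) ∨ (p1 ∧ p2 ∧ p4 ∧ p3) ∨ (¬p1 ∧ p4 ∧ ¬p1 ∧ p4 ∧ p3) ∨ (¬p1 ∧ p4 ∧ p2 ∧ p4 ∧ p3)   — distribute ∧ over ∨
⇔ (p1 ∧ p2 ∧ p4 ∧ p3) ∨ (¬p1 ∧ p4 ∧ p3)   — simplify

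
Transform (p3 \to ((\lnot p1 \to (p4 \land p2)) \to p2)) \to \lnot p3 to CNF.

(p3 \to ((\lnot p1 \to (p4 \land p2)) \to p2)) \to \lnot p3
= \lnot (p3 \to ((\lnot p1 \to (p4 \land p2)) \to p2)) \lor \lnot p3   (eliminate \to)
= \lnot (\lnot p3 \lor ((\lnot p1 \to (p4 \land p2)) \to p2)) \lor \lnot p3   (eliminate \to)
= \lnot (\lnot p3 \lor \lnot (\lnot p1 \to (p4 \land p2)) \lor p2) \lor \lnot p3   (eliminate \to)
= \lnot (\lnot p3 \lor \lnot (\lnot \lnot p1 \lor (p4 \land p2)) \lor p2) \lor \lnot p3   (eliminate \to)
= (\lnot \lnot p3 \land \lnot \lnot (\lnot \lnot p1 \lor (p4 \land p2)) \land \lnot p2) \lor \lnot p3   (De Morgan)
= (p3 \land \lnot \lnot (\lnot \lnot p1 \lor (p4 \land p2)) \land \lnot p2) \lor \lnot p3   (double negation)
= (p3 \land (\lnot \lnot p1 \lor (p4 \land p2)) \land \lnot p2) \lor \lnot p3   (double negation)
= (p3 \land (p1 \lor (p4 \land p2)) \land \lnot p2) \lor \lnot p3   (double negation)
= (p3 \lor \lnot p3) \land (p1 \lor p4 \lor \lnot p3) \land (p1 \lor p2 \lor \lnot p3) \land (\lnot p2 \lor \lnot p3)   (distribute \lor over \land)
= (p1 \lor p4 \lor \lnot p3) \land (p1 \lor p2 \lor \lnot p3) \land (\lnot p2 \lor \lnot p3)   (simplify)

(p1 \lor p4 \lor \lnot p3) \land (p1 \lor p2 \lor \lnot p3) \land (\lnot p2 \lor \lnot p3)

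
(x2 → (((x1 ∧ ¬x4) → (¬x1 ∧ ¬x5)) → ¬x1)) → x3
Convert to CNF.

(x2 ∨ x3) ∧ (¬x1 ∨ x4 ∨ x3) ∧ (x1 ∨ x3)

(x2 → (((x1 ∧ ¬x4) → (¬x1 ∧ ¬x5)) → ¬x1)) → x3
≡ ¬(x2 → (((x1 ∧ ¬x4) → (¬x1 ∧ ¬x5)) → ¬x1)) ∨ x3   [eliminate →]
≡ ¬(¬x2 ∨ (((x1 ∧ ¬x4) → (¬x1 ∧ ¬x5)) → ¬x1)) ∨ x3   [eliminate →]
≡ ¬(¬x2 ∨ ¬((x1 ∧ ¬x4) → (¬x1 ∧ ¬x5)) ∨ ¬x1) ∨ x3   [eliminate →]
≡ ¬(¬x2 ∨ ¬(¬(x1 ∧ ¬x4) ∨ (¬x1 ∧ ¬x5)) ∨ ¬x1) ∨ x3   [eliminate →]
≡ (¬¬x2 ∧ ¬¬(¬(x1 ∧ ¬x4) ∨ (¬x1 ∧ ¬x5)) ∧ ¬¬x1) ∨ x3   [De Morgan]
≡ (x2 ∧ ¬¬(¬(x1 ∧ ¬x4) ∨ (¬x1 ∧ ¬x5)) ∧ ¬¬x1) ∨ x3   [double negation]
≡ (x2 ∧ (¬(x1 ∧ ¬x4) ∨ (¬x1 ∧ ¬x5)) ∧ ¬¬x1) ∨ x3   [double negation]
≡ (x2 ∧ (¬x1 ∨ ¬¬x4 ∨ (¬x1 ∧ ¬x5)) ∧ ¬¬x1) ∨ x3   [De Morgan]
≡ (x2 ∧ (¬x1 ∨ x4 ∨ (¬x1 ∧ ¬x5)) ∧ ¬¬x1) ∨ x3   [double negation]
≡ (x2 ∧ (¬x1 ∨ x4 ∨ (¬x1 ∧ ¬x5)) ∧ x1) ∨ x3   [double negation]
≡ (x2 ∨ x3) ∧ (¬x1 ∨ x4 ∨ ¬x1 ∨ x3) ∧ (¬x1 ∨ x4 ∨ ¬x5 ∨ x3) ∧ (x1 ∨ x3)   [distribute ∨ over ∧]
≡ (x2 ∨ x3) ∧ (¬x1 ∨ x4 ∨ x3) ∧ (x1 ∨ x3)   [simplify]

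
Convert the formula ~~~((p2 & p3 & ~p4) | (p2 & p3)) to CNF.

~p2 | ~p3

~~~((p2 & p3 & ~p4) | (p2 & p3))
≡ ~((p2 & p3 & ~p4) | (p2 & p3))   (double negation)
≡ ~(p2 & p3 & ~p4) & ~(p2 & p3)   (De Morgan)
≡ (~p2 | ~p3 | ~~p4) & ~(p2 & p3)   (De Morgan)
≡ (~p2 | ~p3 | p4) & ~(p2 & p3)   (double negation)
≡ (~p2 | ~p3 | p4) & (~p2 | ~p3)   (De Morgan)
≡ ~p2 | ~p3   (simplify)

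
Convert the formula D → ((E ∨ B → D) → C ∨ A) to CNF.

D → ((E ∨ B → D) → C ∨ A)
⇔ ¬D ∨ ((E ∨ B → D) → C ∨ A)
⇔ ¬D ∨ ¬(E ∨ B → D) ∨ C ∨ A
⇔ ¬D ∨ ¬(¬(E ∨ B) ∨ D) ∨ C ∨ A
⇔ ¬D ∨ ¬¬(E ∨ B) ∧ ¬D ∨ C ∨ A
⇔ ¬D ∨ (E ∨ B) ∧ ¬D ∨ C ∨ A
⇔ (¬D ∨ E ∨ B ∨ C ∨ A) ∧ (¬D ∨ ¬D ∨ C ∨ A)
⇔ ¬D ∨ C ∨ A

¬D ∨ C ∨ A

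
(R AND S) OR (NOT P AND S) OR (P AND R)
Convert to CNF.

(R AND S) OR (NOT P AND S) OR (P AND R)
⇔ (R OR NOT P OR P) AND (R OR NOT P OR R) AND (R OR S OR P) AND (R OR S OR R) AND (S OR NOT P OR P) AND (S OR NOT P OR R) AND (S OR S OR P) AND (S OR S OR R)   [distribute OR over AND]
⇔ (R OR NOT P) AND (R OR S) AND (S OR P)   [simplify]

(R OR NOT P) AND (R OR S) AND (S OR P)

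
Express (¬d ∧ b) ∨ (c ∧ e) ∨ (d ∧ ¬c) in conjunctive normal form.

(¬d ∨ e ∨ ¬c) ∧ (b ∨ c ∨ d) ∧ (b ∨ e ∨ d) ∧ (b ∨ e ∨ ¬c)

(¬d ∧ b) ∨ (c ∧ e) ∨ (d ∧ ¬c)
⇔ (¬d ∨ c ∨ d) ∧ (¬d ∨ c ∨ ¬c) ∧ (¬d ∨ e ∨ d) ∧ (¬d ∨ e ∨ ¬c) ∧ (b ∨ c ∨ d) ∧ (b ∨ c ∨ ¬c) ∧ (b ∨ e ∨ d) ∧ (b ∨ e ∨ ¬c)   — distribute ∨ over ∧
⇔ (¬d ∨ e ∨ ¬c) ∧ (b ∨ c ∨ d) ∧ (b ∨ e ∨ d) ∧ (b ∨ e ∨ ¬c)   — simplify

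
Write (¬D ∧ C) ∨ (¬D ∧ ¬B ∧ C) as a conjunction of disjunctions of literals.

(¬D ∧ C) ∨ (¬D ∧ ¬B ∧ C)
≡ (¬D ∨ ¬D) ∧ (¬D ∨ ¬B) ∧ (¬D ∨ C) ∧ (C ∨ ¬D) ∧ (C ∨ ¬B) ∧ (C ∨ C)   [distribute ∨ over ∧]
≡ ¬D ∧ C   [simplify]

¬D ∧ C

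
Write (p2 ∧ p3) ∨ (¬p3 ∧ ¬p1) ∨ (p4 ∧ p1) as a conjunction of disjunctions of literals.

(p2 ∧ p3) ∨ (¬p3 ∧ ¬p1) ∨ (p4 ∧ p1)
⇔ (p2 ∨ ¬p3 ∨ p4) ∧ (p2 ∨ ¬p3 ∨ p1) ∧ (p2 ∨ ¬p1 ∨ p4) ∧ (p2 ∨ ¬p1 ∨ p1) ∧ (p3 ∨ ¬p3 ∨ p4) ∧ (p3 ∨ ¬p3 ∨ p1) ∧ (p3 ∨ ¬p1 ∨ p4) ∧ (p3 ∨ ¬p1 ∨ p1)   (distribute ∨ over ∧)
⇔ (p2 ∨ ¬p3 ∨ p4) ∧ (p2 ∨ ¬p3 ∨ p1) ∧ (p2 ∨ ¬p1 ∨ p4) ∧ (p3 ∨ ¬p1 ∨ p4)   (simplify)

(p2 ∨ ¬p3 ∨ p4) ∧ (p2 ∨ ¬p3 ∨ p1) ∧ (p2 ∨ ¬p1 ∨ p4) ∧ (p3 ∨ ¬p1 ∨ p4)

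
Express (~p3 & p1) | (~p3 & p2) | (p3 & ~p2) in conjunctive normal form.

(~p3 | ~p2) & (p1 | p2 | p3)

(~p3 & p1) | (~p3 & p2) | (p3 & ~p2)
≡ (~p3 | ~p3 | p3) & (~p3 | ~p3 | ~p2) & (~p3 | p2 | p3) & (~p3 | p2 | ~p2) & (p1 | ~p3 | p3) & (p1 | ~p3 | ~p2) & (p1 | p2 | p3) & (p1 | p2 | ~p2)
≡ (~p3 | ~p2) & (p1 | p2 | p3)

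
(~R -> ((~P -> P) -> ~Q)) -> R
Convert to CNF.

(~R -> ((~P -> P) -> ~Q)) -> R
= ~(~R -> ((~P -> P) -> ~Q)) | R   [eliminate ->]
= ~(~~R | ((~P -> P) -> ~Q)) | R   [eliminate ->]
= ~(~~R | ~(~P -> P) | ~Q) | R   [eliminate ->]
= ~(~~R | ~(~~P | P) | ~Q) | R   [eliminate ->]
= (~~~R & ~~(~~P | P) & ~~Q) | R   [De Morgan]
= (~R & ~~(~~P | P) & ~~Q) | R   [double negation]
= (~R & (~~P | P) & ~~Q) | R   [double negation]
= (~R & (P | P) & ~~Q) | R   [double negation]
= (~R & (P | P) & Q) | R   [double negation]
= (~R | R) & (P | P | R) & (Q | R)   [distribute | over &]
= (P | R) & (Q | R)   [simplify]

(P | R) & (Q | R)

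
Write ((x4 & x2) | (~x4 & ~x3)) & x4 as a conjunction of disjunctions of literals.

(x2 | ~x4) & (x2 | ~x3) & x4

((x4 & x2) | (~x4 & ~x3)) & x4
⇔ (x4 | ~x4) & (x4 | ~x3) & (x2 | ~x4) & (x2 | ~x3) & x4   [distribute | over &]
⇔ (x2 | ~x4) & (x2 | ~x3) & x4   [simplify]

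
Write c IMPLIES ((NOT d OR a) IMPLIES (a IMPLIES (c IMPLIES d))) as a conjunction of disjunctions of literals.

c IMPLIES ((NOT d OR a) IMPLIES (a IMPLIES (c IMPLIES d)))
⇔ NOT c OR ((NOT d OR a) IMPLIES (a IMPLIES (c IMPLIES d)))   — eliminate IMPLIES
⇔ NOT c OR NOT (NOT d OR a) OR (a IMPLIES (c IMPLIES d))   — eliminate IMPLIES
⇔ NOT c OR NOT (NOT d OR a) OR NOT a OR (c IMPLIES d)   — eliminate IMPLIES
⇔ NOT c OR NOT (NOT d OR a) OR NOT a OR NOT c OR d   — eliminate IMPLIES
⇔ NOT c OR (NOT NOT d AND NOT a) OR NOT a OR NOT c OR d   — De Morgan
⇔ NOT c OR (d AND NOT a) OR NOT a OR NOT c OR d   — double negation
⇔ (NOT c OR d OR NOT a OR NOT c OR d) AND (NOT c OR NOT a OR NOT a OR NOT c OR d)   — distribute OR over AND
⇔ NOT c OR d OR NOT a   — simplify

NOT c OR d OR NOT a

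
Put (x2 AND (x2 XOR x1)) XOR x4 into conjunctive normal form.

(x2 OR x4) AND (NOT x2 OR NOT x1 OR x4) AND (NOT x2 OR x1 OR NOT x4)

(x2 AND (x2 XOR x1)) XOR x4
≡ ((x2 AND (x2 XOR x1)) OR x4) AND NOT (x2 AND (x2 XOR x1) AND x4)   — expand XOR
≡ ((x2 AND (x2 OR x1) AND NOT (x2 AND x1)) OR x4) AND NOT (x2 AND (x2 XOR x1) AND x4)   — expand XOR
≡ ((x2 AND (x2 OR x1) AND NOT (x2 AND x1)) OR x4) AND NOT (x2 AND (x2 OR x1) AND NOT (x2 AND x1) AND x4)   — expand XOR
≡ ((x2 AND (x2 OR x1) AND (NOT x2 OR NOT x1)) OR x4) AND NOT (x2 AND (x2 OR x1) AND NOT (x2 AND x1) AND x4)   — De Morgan
≡ ((x2 AND (x2 OR x1) AND (NOT x2 OR NOT x1)) OR x4) AND (NOT x2 OR NOT (x2 OR x1) OR NOT NOT (x2 AND x1) OR NOT x4)   — De Morgan
≡ ((x2 AND (x2 OR x1) AND (NOT x2 OR NOT x1)) OR x4) AND (NOT x2 OR (NOT x2 AND NOT x1) OR NOT NOT (x2 AND x1) OR NOT x4)   — De Morgan
≡ ((x2 AND (x2 OR x1) AND (NOT x2 OR NOT x1)) OR x4) AND (NOT x2 OR (NOT x2 AND NOT x1) OR (x2 AND x1) OR NOT x4)   — double negation
≡ (x2 OR x4) AND (x2 OR x1 OR x4) AND (NOT x2 OR NOT x1 OR x4) AND (NOT x2 OR NOT x2 OR x2 OR NOT x4) AND (NOT x2 OR NOT x2 OR x1 OR NOT x4) AND (NOT x2 OR NOT x1 OR x2 OR NOT x4) AND (NOT x2 OR NOT x1 OR x1 OR NOT x4)   — distribute OR over AND
≡ (x2 OR x4) AND (NOT x2 OR NOT x1 OR x4) AND (NOT x2 OR x1 OR NOT x4)   — simplify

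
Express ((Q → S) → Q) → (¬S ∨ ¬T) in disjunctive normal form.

((Q → S) → Q) → (¬S ∨ ¬T)
≡ ¬((Q → S) → Q) ∨ ¬S ∨ ¬T   (eliminate →)
≡ ¬(¬(Q → S) ∨ Q) ∨ ¬S ∨ ¬T   (eliminate →)
≡ ¬(¬(¬Q ∨ S) ∨ Q) ∨ ¬S ∨ ¬T   (eliminate →)
≡ (¬¬(¬Q ∨ S) ∧ ¬Q) ∨ ¬S ∨ ¬T   (De Morgan)
≡ ((¬Q ∨ S) ∧ ¬Q) ∨ ¬S ∨ ¬T   (double negation)
≡ (¬Q ∧ ¬Q) ∨ (S ∧ ¬Q) ∨ ¬S ∨ ¬T   (distribute ∧ over ∨)
≡ ¬Q ∨ ¬S ∨ ¬T   (simplify)

¬Q ∨ ¬S ∨ ¬T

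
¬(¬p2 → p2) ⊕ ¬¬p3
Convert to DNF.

(¬p2 ∧ ¬p3) ∨ (p2 ∧ p3)

¬(¬p2 → p2) ⊕ ¬¬p3
= (¬(¬p2 → p2) ∧ ¬¬¬p3) ∨ (¬¬(¬p2 → p2) ∧ ¬¬p3)   [expand ⊕]
= (¬(¬¬p2 ∨ p2) ∧ ¬¬¬p3) ∨ (¬¬(¬p2 → p2) ∧ ¬¬p3)   [eliminate →]
= (¬(¬¬p2 ∨ p2) ∧ ¬¬¬p3) ∨ (¬¬(¬¬p2 ∨ p2) ∧ ¬¬p3)   [eliminate →]
= (¬¬¬p2 ∧ ¬p2 ∧ ¬¬¬p3) ∨ (¬¬(¬¬p2 ∨ p2) ∧ ¬¬p3)   [De Morgan]
= (¬p2 ∧ ¬p2 ∧ ¬¬¬p3) ∨ (¬¬(¬¬p2 ∨ p2) ∧ ¬¬p3)   [double negation]
= (¬p2 ∧ ¬p2 ∧ ¬p3) ∨ (¬¬(¬¬p2 ∨ p2) ∧ ¬¬p3)   [double negation]
= (¬p2 ∧ ¬p2 ∧ ¬p3) ∨ ((¬¬p2 ∨ p2) ∧ ¬¬p3)   [double negation]
= (¬p2 ∧ ¬p2 ∧ ¬p3) ∨ ((p2 ∨ p2) ∧ ¬¬p3)   [double negation]
= (¬p2 ∧ ¬p2 ∧ ¬p3) ∨ ((p2 ∨ p2) ∧ p3)   [double negation]
= (¬p2 ∧ ¬p2 ∧ ¬p3) ∨ (p2 ∧ p3) ∨ (p2 ∧ p3)   [distribute ∧ over ∨]
= (¬p2 ∧ ¬p3) ∨ (p2 ∧ p3)   [simplify]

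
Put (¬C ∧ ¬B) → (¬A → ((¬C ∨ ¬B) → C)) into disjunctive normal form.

C ∨ B ∨ A

(¬C ∧ ¬B) → (¬A → ((¬C ∨ ¬B) → C))
≡ ¬(¬C ∧ ¬B) ∨ (¬A → ((¬C ∨ ¬B) → C))   [eliminate →]
≡ ¬(¬C ∧ ¬B) ∨ ¬¬A ∨ ((¬C ∨ ¬B) → C)   [eliminate →]
≡ ¬(¬C ∧ ¬B) ∨ ¬¬A ∨ ¬(¬C ∨ ¬B) ∨ C   [eliminate →]
≡ ¬¬C ∨ ¬¬B ∨ ¬¬A ∨ ¬(¬C ∨ ¬B) ∨ C   [De Morgan]
≡ C ∨ ¬¬B ∨ ¬¬A ∨ ¬(¬C ∨ ¬B) ∨ C   [double negation]
≡ C ∨ B ∨ ¬¬A ∨ ¬(¬C ∨ ¬B) ∨ C   [double negation]
≡ C ∨ B ∨ A ∨ ¬(¬C ∨ ¬B) ∨ C   [double negation]
≡ C ∨ B ∨ A ∨ (¬¬C ∧ ¬¬B) ∨ C   [De Morgan]
≡ C ∨ B ∨ A ∨ (C ∧ ¬¬B) ∨ C   [double negation]
≡ C ∨ B ∨ A ∨ (C ∧ B) ∨ C   [double negation]
≡ C ∨ B ∨ A   [simplify]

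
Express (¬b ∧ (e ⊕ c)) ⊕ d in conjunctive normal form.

(¬b ∨ d) ∧ (e ∨ c ∨ d) ∧ (¬e ∨ ¬c ∨ d) ∧ (b ∨ ¬e ∨ c ∨ ¬d) ∧ (b ∨ ¬c ∨ e ∨ ¬d)

(¬b ∧ (e ⊕ c)) ⊕ d
⇔ ((¬b ∧ (e ⊕ c)) ∨ d) ∧ ¬(¬b ∧ (e ⊕ c) ∧ d)   [expand ⊕]
⇔ ((¬b ∧ (e ∨ c) ∧ ¬(e ∧ c)) ∨ d) ∧ ¬(¬b ∧ (e ⊕ c) ∧ d)   [expand ⊕]
⇔ ((¬b ∧ (e ∨ c) ∧ ¬(e ∧ c)) ∨ d) ∧ ¬(¬b ∧ (e ∨ c) ∧ ¬(e ∧ c) ∧ d)   [expand ⊕]
⇔ ((¬b ∧ (e ∨ c) ∧ (¬e ∨ ¬c)) ∨ d) ∧ ¬(¬b ∧ (e ∨ c) ∧ ¬(e ∧ c) ∧ d)   [De Morgan]
⇔ ((¬b ∧ (e ∨ c) ∧ (¬e ∨ ¬c)) ∨ d) ∧ (¬¬b ∨ ¬(e ∨ c) ∨ ¬¬(e ∧ c) ∨ ¬d)   [De Morgan]
⇔ ((¬b ∧ (e ∨ c) ∧ (¬e ∨ ¬c)) ∨ d) ∧ (b ∨ ¬(e ∨ c) ∨ ¬¬(e ∧ c) ∨ ¬d)   [double negation]
⇔ ((¬b ∧ (e ∨ c) ∧ (¬e ∨ ¬c)) ∨ d) ∧ (b ∨ (¬e ∧ ¬c) ∨ ¬¬(e ∧ c) ∨ ¬d)   [De Morgan]
⇔ ((¬b ∧ (e ∨ c) ∧ (¬e ∨ ¬c)) ∨ d) ∧ (b ∨ (¬e ∧ ¬c) ∨ (e ∧ c) ∨ ¬d)   [double negation]
⇔ (¬b ∨ d) ∧ (e ∨ c ∨ d) ∧ (¬e ∨ ¬c ∨ d) ∧ (b ∨ ¬e ∨ e ∨ ¬d) ∧ (b ∨ ¬e ∨ c ∨ ¬d) ∧ (b ∨ ¬c ∨ e ∨ ¬d) ∧ (b ∨ ¬c ∨ c ∨ ¬d)   [distribute ∨ over ∧]
⇔ (¬b ∨ d) ∧ (e ∨ c ∨ d) ∧ (¬e ∨ ¬c ∨ d) ∧ (b ∨ ¬e ∨ c ∨ ¬d) ∧ (b ∨ ¬c ∨ e ∨ ¬d)   [simplify]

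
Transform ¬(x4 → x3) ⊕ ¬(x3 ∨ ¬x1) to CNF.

¬(x4 → x3) ⊕ ¬(x3 ∨ ¬x1)
≡ (¬(x4 → x3) ∨ ¬(x3 ∨ ¬x1)) ∧ ¬(¬(x4 → x3) ∧ ¬(x3 ∨ ¬x1))   — expand ⊕
≡ (¬(¬x4 ∨ x3) ∨ ¬(x3 ∨ ¬x1)) ∧ ¬(¬(x4 → x3) ∧ ¬(x3 ∨ ¬x1))   — eliminate →
≡ (¬(¬x4 ∨ x3) ∨ ¬(x3 ∨ ¬x1)) ∧ ¬(¬(¬x4 ∨ x3) ∧ ¬(x3 ∨ ¬x1))   — eliminate →
≡ ((¬¬x4 ∧ ¬x3) ∨ ¬(x3 ∨ ¬x1)) ∧ ¬(¬(¬x4 ∨ x3) ∧ ¬(x3 ∨ ¬x1))   — De Morgan
≡ ((x4 ∧ ¬x3) ∨ ¬(x3 ∨ ¬x1)) ∧ ¬(¬(¬x4 ∨ x3) ∧ ¬(x3 ∨ ¬x1))   — double negation
≡ ((x4 ∧ ¬x3) ∨ (¬x3 ∧ ¬¬x1)) ∧ ¬(¬(¬x4 ∨ x3) ∧ ¬(x3 ∨ ¬x1))   — De Morgan
≡ ((x4 ∧ ¬x3) ∨ (¬x3 ∧ x1)) ∧ ¬(¬(¬x4 ∨ x3) ∧ ¬(x3 ∨ ¬x1))   — double negation
≡ ((x4 ∧ ¬x3) ∨ (¬x3 ∧ x1)) ∧ (¬¬(¬x4 ∨ x3) ∨ ¬¬(x3 ∨ ¬x1))   — De Morgan
≡ ((x4 ∧ ¬x3) ∨ (¬x3 ∧ x1)) ∧ (¬x4 ∨ x3 ∨ ¬¬(x3 ∨ ¬x1))   — double negation
≡ ((x4 ∧ ¬x3) ∨ (¬x3 ∧ x1)) ∧ (¬x4 ∨ x3 ∨ x3 ∨ ¬x1)   — double negation
≡ (x4 ∨ ¬x3) ∧ (x4 ∨ x1) ∧ (¬x3 ∨ ¬x3) ∧ (¬x3 ∨ x1) ∧ (¬x4 ∨ x3 ∨ x3 ∨ ¬x1)   — distribute ∨ over ∧
≡ (x4 ∨ x1) ∧ ¬x3 ∧ (¬x4 ∨ x3 ∨ ¬x1)   — simplify

(x4 ∨ x1) ∧ ¬x3 ∧ (¬x4 ∨ x3 ∨ ¬x1)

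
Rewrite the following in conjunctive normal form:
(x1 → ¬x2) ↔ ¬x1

(x1 → ¬x2) ↔ ¬x1
⇔ ((x1 → ¬x2) → ¬x1) ∧ (¬x1 → (x1 → ¬x2))   (eliminate ↔)
⇔ (¬(x1 → ¬x2) ∨ ¬x1) ∧ (¬x1 → (x1 → ¬x2))   (eliminate →)
⇔ (¬(¬x1 ∨ ¬x2) ∨ ¬x1) ∧ (¬x1 → (x1 → ¬x2))   (eliminate →)
⇔ (¬(¬x1 ∨ ¬x2) ∨ ¬x1) ∧ (¬¬x1 ∨ (x1 → ¬x2))   (eliminate →)
⇔ (¬(¬x1 ∨ ¬x2) ∨ ¬x1) ∧ (¬¬x1 ∨ ¬x1 ∨ ¬x2)   (eliminate →)
⇔ ((¬¬x1 ∧ ¬¬x2) ∨ ¬x1) ∧ (¬¬x1 ∨ ¬x1 ∨ ¬x2)   (De Morgan)
⇔ ((x1 ∧ ¬¬x2) ∨ ¬x1) ∧ (¬¬x1 ∨ ¬x1 ∨ ¬x2)   (double negation)
⇔ ((x1 ∧ x2) ∨ ¬x1) ∧ (¬¬x1 ∨ ¬x1 ∨ ¬x2)   (double negation)
⇔ ((x1 ∧ x2) ∨ ¬x1) ∧ (x1 ∨ ¬x1 ∨ ¬x2)   (double negation)
⇔ (x1 ∨ ¬x1) ∧ (x2 ∨ ¬x1) ∧ (x1 ∨ ¬x1 ∨ ¬x2)   (distribute ∨ over ∧)
⇔ x2 ∨ ¬x1   (simplify)

x2 ∨ ¬x1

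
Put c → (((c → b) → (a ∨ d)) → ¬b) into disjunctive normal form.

¬c ∨ (b ∧ ¬a ∧ ¬d) ∨ ¬b

c → (((c → b) → (a ∨ d)) → ¬b)
⇔ ¬c ∨ (((c → b) → (a ∨ d)) → ¬b)   [eliminate →]
⇔ ¬c ∨ ¬((c → b) → (a ∨ d)) ∨ ¬b   [eliminate →]
⇔ ¬c ∨ ¬(¬(c → b) ∨ a ∨ d) ∨ ¬b   [eliminate →]
⇔ ¬c ∨ ¬(¬(¬c ∨ b) ∨ a ∨ d) ∨ ¬b   [eliminate →]
⇔ ¬c ∨ (¬¬(¬c ∨ b) ∧ ¬a ∧ ¬d) ∨ ¬b   [De Morgan]
⇔ ¬c ∨ ((¬c ∨ b) ∧ ¬a ∧ ¬d) ∨ ¬b   [double negation]
⇔ ¬c ∨ (¬c ∧ ¬a ∧ ¬d) ∨ (b ∧ ¬a ∧ ¬d) ∨ ¬b   [distribute ∧ over ∨]
⇔ ¬c ∨ (b ∧ ¬a ∧ ¬d) ∨ ¬b   [simplify]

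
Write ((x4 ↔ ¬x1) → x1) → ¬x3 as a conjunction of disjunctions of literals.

((x4 ↔ ¬x1) → x1) → ¬x3
= ¬((x4 ↔ ¬x1) → x1) ∨ ¬x3   [eliminate →]
= ¬(¬(x4 ↔ ¬x1) ∨ x1) ∨ ¬x3   [eliminate →]
= ¬(¬((x4 → ¬x1) ∧ (¬x1 → x4)) ∨ x1) ∨ ¬x3   [eliminate ↔]
= ¬(¬((¬x4 ∨ ¬x1) ∧ (¬x1 → x4)) ∨ x1) ∨ ¬x3   [eliminate →]
= ¬(¬((¬x4 ∨ ¬x1) ∧ (¬¬x1 ∨ x4)) ∨ x1) ∨ ¬x3   [eliminate →]
= (¬¬((¬x4 ∨ ¬x1) ∧ (¬¬x1 ∨ x4)) ∧ ¬x1) ∨ ¬x3   [De Morgan]
= ((¬x4 ∨ ¬x1) ∧ (¬¬x1 ∨ x4) ∧ ¬x1) ∨ ¬x3   [double negation]
= ((¬x4 ∨ ¬x1) ∧ (x1 ∨ x4) ∧ ¬x1) ∨ ¬x3   [double negation]
= (¬x4 ∨ ¬x1 ∨ ¬x3) ∧ (x1 ∨ x4 ∨ ¬x3) ∧ (¬x1 ∨ ¬x3)   [distribute ∨ over ∧]
= (x1 ∨ x4 ∨ ¬x3) ∧ (¬x1 ∨ ¬x3)   [simplify]

(x1 ∨ x4 ∨ ¬x3) ∧ (¬x1 ∨ ¬x3)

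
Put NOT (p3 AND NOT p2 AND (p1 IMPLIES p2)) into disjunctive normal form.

NOT p3 OR p2 OR (p1 AND NOT p2)

NOT (p3 AND NOT p2 AND (p1 IMPLIES p2))
= NOT (p3 AND NOT p2 AND (NOT p1 OR p2))   — eliminate IMPLIES
= NOT p3 OR NOT NOT p2 OR NOT (NOT p1 OR p2)   — De Morgan
= NOT p3 OR p2 OR NOT (NOT p1 OR p2)   — double negation
= NOT p3 OR p2 OR (NOT NOT p1 AND NOT p2)   — De Morgan
= NOT p3 OR p2 OR (p1 AND NOT p2)   — double negation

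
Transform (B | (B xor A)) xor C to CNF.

(B | A | C) & (~B | ~C) & (~A | B | ~C)

(B | (B xor A)) xor C
≡ (B | (B xor A) | C) & ~((B | (B xor A)) & C)   [expand xor]
≡ (B | ((B | A) & ~(B & A)) | C) & ~((B | (B xor A)) & C)   [expand xor]
≡ (B | ((B | A) & ~(B & A)) | C) & ~((B | ((B | A) & ~(B & A))) & C)   [expand xor]
≡ (B | ((B | A) & (~B | ~A)) | C) & ~((B | ((B | A) & ~(B & A))) & C)   [De Morgan]
≡ (B | ((B | A) & (~B | ~A)) | C) & (~(B | ((B | A) & ~(B & A))) | ~C)   [De Morgan]
≡ (B | ((B | A) & (~B | ~A)) | C) & ((~B & ~((B | A) & ~(B & A))) | ~C)   [De Morgan]
≡ (B | ((B | A) & (~B | ~A)) | C) & ((~B & (~(B | A) | ~~(B & A))) | ~C)   [De Morgan]
≡ (B | ((B | A) & (~B | ~A)) | C) & ((~B & ((~B & ~A) | ~~(B & A))) | ~C)   [De Morgan]
≡ (B | ((B | A) & (~B | ~A)) | C) & ((~B & ((~B & ~A) | (B & A))) | ~C)   [double negation]
≡ (B | B | A | C) & (B | ~B | ~A | C) & (~B | ~C) & (~B | B | ~C) & (~B | A | ~C) & (~A | B | ~C) & (~A | A | ~C)   [distribute | over &]
≡ (B | A | C) & (~B | ~C) & (~A | B | ~C)   [simplify]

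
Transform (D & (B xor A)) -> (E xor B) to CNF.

(D & (B xor A)) -> (E xor B)
≡ ~(D & (B xor A)) | (E xor B)   (eliminate ->)
≡ ~(D & (B | A) & ~(B & A)) | (E xor B)   (expand xor)
≡ ~(D & (B | A) & ~(B & A)) | ((E | B) & ~(E & B))   (expand xor)
≡ ~D | ~(B | A) | ~~(B & A) | ((E | B) & ~(E & B))   (De Morgan)
≡ ~D | (~B & ~A) | ~~(B & A) | ((E | B) & ~(E & B))   (De Morgan)
≡ ~D | (~B & ~A) | (B & A) | ((E | B) & ~(E & B))   (double negation)
≡ ~D | (~B & ~A) | (B & A) | ((E | B) & (~E | ~B))   (De Morgan)
≡ (~D | ~B | B | E | B) & (~D | ~B | B | ~E | ~B) & (~D | ~B | A | E | B) & (~D | ~B | A | ~E | ~B) & (~D | ~A | B | E | B) & (~D | ~A | B | ~E | ~B) & (~D | ~A | A | E | B) & (~D | ~A | A | ~E | ~B)   (distribute | over &)
≡ (~D | ~B | A | ~E) & (~D | ~A | B | E)   (simplify)

(~D | ~B | A | ~E) & (~D | ~A | B | E)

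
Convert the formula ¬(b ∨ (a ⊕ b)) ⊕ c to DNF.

¬(b ∨ (a ⊕ b)) ⊕ c
⇔ (¬(b ∨ (a ⊕ b)) ∧ ¬c) ∨ (¬¬(b ∨ (a ⊕ b)) ∧ c)   (expand ⊕)
⇔ (¬(b ∨ (a ∧ ¬b) ∨ (¬a ∧ b)) ∧ ¬c) ∨ (¬¬(b ∨ (a ⊕ b)) ∧ c)   (expand ⊕)
⇔ (¬(b ∨ (a ∧ ¬b) ∨ (¬a ∧ b)) ∧ ¬c) ∨ (¬¬(b ∨ (a ∧ ¬b) ∨ (¬a ∧ b)) ∧ c)   (expand ⊕)
⇔ (¬b ∧ ¬(a ∧ ¬b) ∧ ¬(¬a ∧ b) ∧ ¬c) ∨ (¬¬(b ∨ (a ∧ ¬b) ∨ (¬a ∧ b)) ∧ c)   (De Morgan)
⇔ (¬b ∧ (¬a ∨ ¬¬b) ∧ ¬(¬a ∧ b) ∧ ¬c) ∨ (¬¬(b ∨ (a ∧ ¬b) ∨ (¬a ∧ b)) ∧ c)   (De Morgan)
⇔ (¬b ∧ (¬a ∨ b) ∧ ¬(¬a ∧ b) ∧ ¬c) ∨ (¬¬(b ∨ (a ∧ ¬b) ∨ (¬a ∧ b)) ∧ c)   (double negation)
⇔ (¬b ∧ (¬a ∨ b) ∧ (¬¬a ∨ ¬b) ∧ ¬c) ∨ (¬¬(b ∨ (a ∧ ¬b) ∨ (¬a ∧ b)) ∧ c)   (De Morgan)
⇔ (¬b ∧ (¬a ∨ b) ∧ (a ∨ ¬b) ∧ ¬c) ∨ (¬¬(b ∨ (a ∧ ¬b) ∨ (¬a ∧ b)) ∧ c)   (double negation)
⇔ (¬b ∧ (¬a ∨ b) ∧ (a ∨ ¬b) ∧ ¬c) ∨ ((b ∨ (a ∧ ¬b) ∨ (¬a ∧ b)) ∧ c)   (double negation)
⇔ (¬b ∧ ¬a ∧ a ∧ ¬c) ∨ (¬b ∧ ¬a ∧ ¬b ∧ ¬c) ∨ (¬b ∧ b ∧ a ∧ ¬c) ∨ (¬b ∧ b ∧ ¬b ∧ ¬c) ∨ (b ∧ c) ∨ (a ∧ ¬b ∧ c) ∨ (¬a ∧ b ∧ c)   (distribute ∧ over ∨)
⇔ (¬b ∧ ¬a ∧ ¬c) ∨ (b ∧ c) ∨ (a ∧ ¬b ∧ c)   (simplify)

(¬b ∧ ¬a ∧ ¬c) ∨ (b ∧ c) ∨ (a ∧ ¬b ∧ c)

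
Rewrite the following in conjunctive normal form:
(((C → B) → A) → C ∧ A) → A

(C ∨ A) ∧ (¬B ∨ A)

(((C → B) → A) → C ∧ A) → A
≡ ¬(((C → B) → A) → C ∧ A) ∨ A
≡ ¬(¬((C → B) → A) ∨ C ∧ A) ∨ A
≡ ¬(¬(¬(C → B) ∨ A) ∨ C ∧ A) ∨ A
≡ ¬(¬(¬(¬C ∨ B) ∨ A) ∨ C ∧ A) ∨ A
≡ ¬¬(¬(¬C ∨ B) ∨ A) ∧ ¬(C ∧ A) ∨ A
≡ (¬(¬C ∨ B) ∨ A) ∧ ¬(C ∧ A) ∨ A
≡ (¬¬C ∧ ¬B ∨ A) ∧ ¬(C ∧ A) ∨ A
≡ (C ∧ ¬B ∨ A) ∧ ¬(C ∧ A) ∨ A
≡ (C ∧ ¬B ∨ A) ∧ (¬C ∨ ¬A) ∨ A
≡ (C ∨ A ∨ A) ∧ (¬B ∨ A ∨ A) ∧ (¬C ∨ ¬A ∨ A)
≡ (C ∨ A) ∧ (¬B ∨ A)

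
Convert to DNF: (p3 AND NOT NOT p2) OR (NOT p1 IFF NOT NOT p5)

(p3 AND NOT NOT p2) OR (NOT p1 IFF NOT NOT p5)
≡ (p3 AND NOT NOT p2) OR ((NOT p1 IMPLIES NOT NOT p5) AND (NOT NOT p5 IMPLIES NOT p1))   [eliminate IFF]
≡ (p3 AND NOT NOT p2) OR ((NOT NOT p1 OR NOT NOT p5) AND (NOT NOT p5 IMPLIES NOT p1))   [eliminate IMPLIES]
≡ (p3 AND NOT NOT p2) OR ((NOT NOT p1 OR NOT NOT p5) AND (NOT NOT NOT p5 OR NOT p1))   [eliminate IMPLIES]
≡ (p3 AND p2) OR ((NOT NOT p1 OR NOT NOT p5) AND (NOT NOT NOT p5 OR NOT p1))   [double negation]
≡ (p3 AND p2) OR ((p1 OR NOT NOT p5) AND (NOT NOT NOT p5 OR NOT p1))   [double negation]
≡ (p3 AND p2) OR ((p1 OR p5) AND (NOT NOT NOT p5 OR NOT p1))   [double negation]
≡ (p3 AND p2) OR ((p1 OR p5) AND (NOT p5 OR NOT p1))   [double negation]
≡ (p3 AND p2) OR (p1 AND NOT p5) OR (p1 AND NOT p1) OR (p5 AND NOT p5) OR (p5 AND NOT p1)   [distribute AND over OR]
≡ (p3 AND p2) OR (p1 AND NOT p5) OR (p5 AND NOT p1)   [simplify]

(p3 AND p2) OR (p1 AND NOT p5) OR (p5 AND NOT p1)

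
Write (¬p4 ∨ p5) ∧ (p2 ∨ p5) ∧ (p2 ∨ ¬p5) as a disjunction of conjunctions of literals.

(¬p4 ∧ p2) ∨ (p5 ∧ p2)

(¬p4 ∨ p5) ∧ (p2 ∨ p5) ∧ (p2 ∨ ¬p5)
≡ (¬p4 ∧ p2 ∧ p2) ∨ (¬p4 ∧ p2 ∧ ¬p5) ∨ (¬p4 ∧ p5 ∧ p2) ∨ (¬p4 ∧ p5 ∧ ¬p5) ∨ (p5 ∧ p2 ∧ p2) ∨ (p5 ∧ p2 ∧ ¬p5) ∨ (p5 ∧ p5 ∧ p2) ∨ (p5 ∧ p5 ∧ ¬p5)   [distribute ∧ over ∨]
≡ (¬p4 ∧ p2) ∨ (p5 ∧ p2)   [simplify]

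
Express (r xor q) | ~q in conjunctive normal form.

~r | ~q

(r xor q) | ~q
= ((r | q) & ~(r & q)) | ~q   [expand xor]
= ((r | q) & (~r | ~q)) | ~q   [De Morgan]
= (r | q | ~q) & (~r | ~q | ~q)   [distribute | over &]
= ~r | ~q   [simplify]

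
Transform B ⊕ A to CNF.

B ⊕ A
≡ (B ∨ A) ∧ ¬(B ∧ A)   (expand ⊕)
≡ (B ∨ A) ∧ (¬B ∨ ¬A)   (De Morgan)

(B ∨ A) ∧ (¬B ∨ ¬A)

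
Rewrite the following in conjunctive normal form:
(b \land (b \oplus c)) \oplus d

(b \lor d) \land (\lnot b \lor \lnot c \lor d) \land (\lnot b \lor c \lor \lnot d)

(b \land (b \oplus c)) \oplus d
⇔ ((b \land (b \oplus c)) \lor d) \land \lnot (b \land (b \oplus c) \land d)   [expand \oplus]
⇔ ((b \land (b \lor c) \land \lnot (b \land c)) \lor d) \land \lnot (b \land (b \oplus c) \land d)   [expand \oplus]
⇔ ((b \land (b \lor c) \land \lnot (b \land c)) \lor d) \land \lnot (b \land (b \lor c) \land \lnot (b \land c) \land d)   [expand \oplus]
⇔ ((b \land (b \lor c) \land (\lnot b \lor \lnot c)) \lor d) \land \lnot (b \land (b \lor c) \land \lnot (b \land c) \land d)   [De Morgan]
⇔ ((b \land (b \lor c) \land (\lnot b \lor \lnot c)) \lor d) \land (\lnot b \lor \lnot (b \lor c) \lor \lnot \lnot (b \land c) \lor \lnot d)   [De Morgan]
⇔ ((b \land (b \lor c) \land (\lnot b \lor \lnot c)) \lor d) \land (\lnot b \lor (\lnot b \land \lnot c) \lor \lnot \lnot (b \land c) \lor \lnot d)   [De Morgan]
⇔ ((b \land (b \lor c) \land (\lnot b \lor \lnot c)) \lor d) \land (\lnot b \lor (\lnot b \land \lnot c) \lor (b \land c) \lor \lnot d)   [double negation]
⇔ (b \lor d) \land (b \lor c \lor d) \land (\lnot b \lor \lnot c \lor d) \land (\lnot b \lor \lnot b \lor b \lor \lnot d) \land (\lnot b \lor \lnot b \lor c \lor \lnot d) \land (\lnot b \lor \lnot c \lor b \lor \lnot d) \land (\lnot b \lor \lnot c \lor c \lor \lnot d)   [distribute \lor over \land]
⇔ (b \lor d) \land (\lnot b \lor \lnot c \lor d) \land (\lnot b \lor c \lor \lnot d)   [simplify]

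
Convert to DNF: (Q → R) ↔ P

(Q ∧ ¬R ∧ ¬P) ∨ (P ∧ ¬Q) ∨ (P ∧ R)

(Q → R) ↔ P
≡ ((Q → R) → P) ∧ (P → (Q → R))   [eliminate ↔]
≡ (¬(Q → R) ∨ P) ∧ (P → (Q → R))   [eliminate →]
≡ (¬(¬Q ∨ R) ∨ P) ∧ (P → (Q → R))   [eliminate →]
≡ (¬(¬Q ∨ R) ∨ P) ∧ (¬P ∨ (Q → R))   [eliminate →]
≡ (¬(¬Q ∨ R) ∨ P) ∧ (¬P ∨ ¬Q ∨ R)   [eliminate →]
≡ ((¬¬Q ∧ ¬R) ∨ P) ∧ (¬P ∨ ¬Q ∨ R)   [De Morgan]
≡ ((Q ∧ ¬R) ∨ P) ∧ (¬P ∨ ¬Q ∨ R)   [double negation]
≡ (Q ∧ ¬R ∧ ¬P) ∨ (Q ∧ ¬R ∧ ¬Q) ∨ (Q ∧ ¬R ∧ R) ∨ (P ∧ ¬P) ∨ (P ∧ ¬Q) ∨ (P ∧ R)   [distribute ∧ over ∨]
≡ (Q ∧ ¬R ∧ ¬P) ∨ (P ∧ ¬Q) ∨ (P ∧ R)   [simplify]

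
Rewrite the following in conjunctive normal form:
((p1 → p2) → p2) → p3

(¬p1 ∨ p2 ∨ p3) ∧ (¬p2 ∨ p3)

((p1 → p2) → p2) → p3
= ¬((p1 → p2) → p2) ∨ p3   [eliminate →]
= ¬(¬(p1 → p2) ∨ p2) ∨ p3   [eliminate →]
= ¬(¬(¬p1 ∨ p2) ∨ p2) ∨ p3   [eliminate →]
= (¬¬(¬p1 ∨ p2) ∧ ¬p2) ∨ p3   [De Morgan]
= ((¬p1 ∨ p2) ∧ ¬p2) ∨ p3   [double negation]
= (¬p1 ∨ p2 ∨ p3) ∧ (¬p2 ∨ p3)   [distribute ∨ over ∧]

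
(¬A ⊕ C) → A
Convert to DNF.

(¬A ⊕ C) → A
≡ ¬(¬A ⊕ C) ∨ A   [eliminate →]
≡ ¬((¬A ∧ ¬C) ∨ (¬¬A ∧ C)) ∨ A   [expand ⊕]
≡ (¬(¬A ∧ ¬C) ∧ ¬(¬¬A ∧ C)) ∨ A   [De Morgan]
≡ ((¬¬A ∨ ¬¬C) ∧ ¬(¬¬A ∧ C)) ∨ A   [De Morgan]
≡ ((A ∨ ¬¬C) ∧ ¬(¬¬A ∧ C)) ∨ A   [double negation]
≡ ((A ∨ C) ∧ ¬(¬¬A ∧ C)) ∨ A   [double negation]
≡ ((A ∨ C) ∧ (¬¬¬A ∨ ¬C)) ∨ A   [De Morgan]
≡ ((A ∨ C) ∧ (¬A ∨ ¬C)) ∨ A   [double negation]
≡ (A ∧ ¬A) ∨ (A ∧ ¬C) ∨ (C ∧ ¬A) ∨ (C ∧ ¬C) ∨ A   [distribute ∧ over ∨]
≡ (C ∧ ¬A) ∨ A   [simplify]

(C ∧ ¬A) ∨ A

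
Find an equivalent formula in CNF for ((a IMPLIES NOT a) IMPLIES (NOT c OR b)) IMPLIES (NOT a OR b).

((a IMPLIES NOT a) IMPLIES (NOT c OR b)) IMPLIES (NOT a OR b)
= NOT ((a IMPLIES NOT a) IMPLIES (NOT c OR b)) OR NOT a OR b
= NOT (NOT (a IMPLIES NOT a) OR NOT c OR b) OR NOT a OR b
= NOT (NOT (NOT a OR NOT a) OR NOT c OR b) OR NOT a OR b
= (NOT NOT (NOT a OR NOT a) AND NOT NOT c AND NOT b) OR NOT a OR b
= ((NOT a OR NOT a) AND NOT NOT c AND NOT b) OR NOT a OR b
= ((NOT a OR NOT a) AND c AND NOT b) OR NOT a OR b
= (NOT a OR NOT a OR NOT a OR b) AND (c OR NOT a OR b) AND (NOT b OR NOT a OR b)
= NOT a OR b

NOT a OR b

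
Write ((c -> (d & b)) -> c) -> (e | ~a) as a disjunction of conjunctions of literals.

~c | e | ~a

((c -> (d & b)) -> c) -> (e | ~a)
≡ ~((c -> (d & b)) -> c) | e | ~a   (eliminate ->)
≡ ~(~(c -> (d & b)) | c) | e | ~a   (eliminate ->)
≡ ~(~(~c | (d & b)) | c) | e | ~a   (eliminate ->)
≡ (~~(~c | (d & b)) & ~c) | e | ~a   (De Morgan)
≡ ((~c | (d & b)) & ~c) | e | ~a   (double negation)
≡ (~c & ~c) | (d & b & ~c) | e | ~a   (distribute & over |)
≡ ~c | e | ~a   (simplify)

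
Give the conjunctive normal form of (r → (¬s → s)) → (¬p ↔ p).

(r → (¬s → s)) → (¬p ↔ p)
≡ ¬(r → (¬s → s)) ∨ (¬p ↔ p)
≡ ¬(¬r ∨ (¬s → s)) ∨ (¬p ↔ p)
≡ ¬(¬r ∨ ¬¬s ∨ s) ∨ (¬p ↔ p)
≡ ¬(¬r ∨ ¬¬s ∨ s) ∨ ((¬p → p) ∧ (p → ¬p))
≡ ¬(¬r ∨ ¬¬s ∨ s) ∨ ((¬¬p ∨ p) ∧ (p → ¬p))
≡ ¬(¬r ∨ ¬¬s ∨ s) ∨ ((¬¬p ∨ p) ∧ (¬p ∨ ¬p))
≡ (¬¬r ∧ ¬¬¬s ∧ ¬s) ∨ ((¬¬p ∨ p) ∧ (¬p ∨ ¬p))
≡ (r ∧ ¬¬¬s ∧ ¬s) ∨ ((¬¬p ∨ p) ∧ (¬p ∨ ¬p))
≡ (r ∧ ¬s ∧ ¬s) ∨ ((¬¬p ∨ p) ∧ (¬p ∨ ¬p))
≡ (r ∧ ¬s ∧ ¬s) ∨ ((p ∨ p) ∧ (¬p ∨ ¬p))
≡ (r ∨ p ∨ p) ∧ (r ∨ ¬p ∨ ¬p) ∧ (¬s ∨ p ∨ p) ∧ (¬s ∨ ¬p ∨ ¬p) ∧ (¬s ∨ p ∨ p) ∧ (¬s ∨ ¬p ∨ ¬p)
≡ (r ∨ p) ∧ (r ∨ ¬p) ∧ (¬s ∨ p) ∧ (¬s ∨ ¬p)

(r ∨ p) ∧ (r ∨ ¬p) ∧ (¬s ∨ p) ∧ (¬s ∨ ¬p)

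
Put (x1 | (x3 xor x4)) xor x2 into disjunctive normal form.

(x1 | (x3 xor x4)) xor x2
≡ ((x1 | (x3 xor x4)) & ~x2) | (~(x1 | (x3 xor x4)) & x2)   (expand xor)
≡ ((x1 | (x3 & ~x4) | (~x3 & x4)) & ~x2) | (~(x1 | (x3 xor x4)) & x2)   (expand xor)
≡ ((x1 | (x3 & ~x4) | (~x3 & x4)) & ~x2) | (~(x1 | (x3 & ~x4) | (~x3 & x4)) & x2)   (expand xor)
≡ ((x1 | (x3 & ~x4) | (~x3 & x4)) & ~x2) | (~x1 & ~(x3 & ~x4) & ~(~x3 & x4) & x2)   (De Morgan)
≡ ((x1 | (x3 & ~x4) | (~x3 & x4)) & ~x2) | (~x1 & (~x3 | ~~x4) & ~(~x3 & x4) & x2)   (De Morgan)
≡ ((x1 | (x3 & ~x4) | (~x3 & x4)) & ~x2) | (~x1 & (~x3 | x4) & ~(~x3 & x4) & x2)   (double negation)
≡ ((x1 | (x3 & ~x4) | (~x3 & x4)) & ~x2) | (~x1 & (~x3 | x4) & (~~x3 | ~x4) & x2)   (De Morgan)
≡ ((x1 | (x3 & ~x4) | (~x3 & x4)) & ~x2) | (~x1 & (~x3 | x4) & (x3 | ~x4) & x2)   (double negation)
≡ (x1 & ~x2) | (x3 & ~x4 & ~x2) | (~x3 & x4 & ~x2) | (~x1 & ~x3 & x3 & x2) | (~x1 & ~x3 & ~x4 & x2) | (~x1 & x4 & x3 & x2) | (~x1 & x4 & ~x4 & x2)   (distribute & over |)
≡ (x1 & ~x2) | (x3 & ~x4 & ~x2) | (~x3 & x4 & ~x2) | (~x1 & ~x3 & ~x4 & x2) | (~x1 & x4 & x3 & x2)   (simplify)

(x1 & ~x2) | (x3 & ~x4 & ~x2) | (~x3 & x4 & ~x2) | (~x1 & ~x3 & ~x4 & x2) | (~x1 & x4 & x3 & x2)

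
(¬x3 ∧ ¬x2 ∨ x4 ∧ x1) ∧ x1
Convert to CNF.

(¬x3 ∨ x4) ∧ (¬x2 ∨ x4) ∧ x1

(¬x3 ∧ ¬x2 ∨ x4 ∧ x1) ∧ x1
≡ (¬x3 ∨ x4) ∧ (¬x3 ∨ x1) ∧ (¬x2 ∨ x4) ∧ (¬x2 ∨ x1) ∧ x1   [distribute ∨ over ∧]
≡ (¬x3 ∨ x4) ∧ (¬x2 ∨ x4) ∧ x1   [simplify]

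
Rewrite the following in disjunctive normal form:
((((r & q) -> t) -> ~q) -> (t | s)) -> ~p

(r & q & ~t & ~s) | (~q & ~t & ~s) | ~p

((((r & q) -> t) -> ~q) -> (t | s)) -> ~p
≡ ~((((r & q) -> t) -> ~q) -> (t | s)) | ~p   [eliminate ->]
≡ ~(~(((r & q) -> t) -> ~q) | t | s) | ~p   [eliminate ->]
≡ ~(~(~((r & q) -> t) | ~q) | t | s) | ~p   [eliminate ->]
≡ ~(~(~(~(r & q) | t) | ~q) | t | s) | ~p   [eliminate ->]
≡ (~~(~(~(r & q) | t) | ~q) & ~t & ~s) | ~p   [De Morgan]
≡ ((~(~(r & q) | t) | ~q) & ~t & ~s) | ~p   [double negation]
≡ (((~~(r & q) & ~t) | ~q) & ~t & ~s) | ~p   [De Morgan]
≡ (((r & q & ~t) | ~q) & ~t & ~s) | ~p   [double negation]
≡ (r & q & ~t & ~t & ~s) | (~q & ~t & ~s) | ~p   [distribute & over |]
≡ (r & q & ~t & ~s) | (~q & ~t & ~s) | ~p   [simplify]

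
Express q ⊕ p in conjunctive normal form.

q ⊕ p
⇔ (q ∨ p) ∧ ¬(q ∧ p)
⇔ (q ∨ p) ∧ (¬q ∨ ¬p)

(q ∨ p) ∧ (¬q ∨ ¬p)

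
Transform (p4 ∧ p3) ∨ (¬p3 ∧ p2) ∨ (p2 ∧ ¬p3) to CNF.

(p4 ∧ p3) ∨ (¬p3 ∧ p2) ∨ (p2 ∧ ¬p3)
⇔ (p4 ∨ ¬p3 ∨ p2) ∧ (p4 ∨ ¬p3 ∨ ¬p3) ∧ (p4 ∨ p2 ∨ p2) ∧ (p4 ∨ p2 ∨ ¬p3) ∧ (p3 ∨ ¬p3 ∨ p2) ∧ (p3 ∨ ¬p3 ∨ ¬p3) ∧ (p3 ∨ p2 ∨ p2) ∧ (p3 ∨ p2 ∨ ¬p3)   — distribute ∨ over ∧
⇔ (p4 ∨ ¬p3) ∧ (p4 ∨ p2) ∧ (p3 ∨ p2)   — simplify

(p4 ∨ ¬p3) ∧ (p4 ∨ p2) ∧ (p3 ∨ p2)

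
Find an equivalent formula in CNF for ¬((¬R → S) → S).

(R ∨ S) ∧ ¬S

¬((¬R → S) → S)
≡ ¬(¬(¬R → S) ∨ S)
≡ ¬(¬(¬¬R ∨ S) ∨ S)
≡ ¬¬(¬¬R ∨ S) ∧ ¬S
≡ (¬¬R ∨ S) ∧ ¬S
≡ (R ∨ S) ∧ ¬S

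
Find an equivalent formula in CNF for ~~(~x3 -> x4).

x3 | x4

~~(~x3 -> x4)
⇔ ~~(~~x3 | x4)   (eliminate ->)
⇔ ~~x3 | x4   (double negation)
⇔ x3 | x4   (double negation)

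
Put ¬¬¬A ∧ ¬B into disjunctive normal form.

¬¬¬A ∧ ¬B
⇔ ¬A ∧ ¬B

¬A ∧ ¬B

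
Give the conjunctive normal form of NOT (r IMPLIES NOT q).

NOT (r IMPLIES NOT q)
≡ NOT (NOT r OR NOT q)   [eliminate IMPLIES]
≡ NOT NOT r AND NOT NOT q   [De Morgan]
≡ r AND NOT NOT q   [double negation]
≡ r AND q   [double negation]

r AND q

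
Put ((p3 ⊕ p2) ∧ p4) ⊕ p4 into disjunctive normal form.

(¬p3 ∧ ¬p2 ∧ p4) ∨ (p2 ∧ p3 ∧ p4)

((p3 ⊕ p2) ∧ p4) ⊕ p4
≡ ((p3 ⊕ p2) ∧ p4 ∧ ¬p4) ∨ (¬((p3 ⊕ p2) ∧ p4) ∧ p4)   (expand ⊕)
≡ (((p3 ∧ ¬p2) ∨ (¬p3 ∧ p2)) ∧ p4 ∧ ¬p4) ∨ (¬((p3 ⊕ p2) ∧ p4) ∧ p4)   (expand ⊕)
≡ (((p3 ∧ ¬p2) ∨ (¬p3 ∧ p2)) ∧ p4 ∧ ¬p4) ∨ (¬(((p3 ∧ ¬p2) ∨ (¬p3 ∧ p2)) ∧ p4) ∧ p4)   (expand ⊕)
≡ (((p3 ∧ ¬p2) ∨ (¬p3 ∧ p2)) ∧ p4 ∧ ¬p4) ∨ ((¬((p3 ∧ ¬p2) ∨ (¬p3 ∧ p2)) ∨ ¬p4) ∧ p4)   (De Morgan)
≡ (((p3 ∧ ¬p2) ∨ (¬p3 ∧ p2)) ∧ p4 ∧ ¬p4) ∨ (((¬(p3 ∧ ¬p2) ∧ ¬(¬p3 ∧ p2)) ∨ ¬p4) ∧ p4)   (De Morgan)
≡ (((p3 ∧ ¬p2) ∨ (¬p3 ∧ p2)) ∧ p4 ∧ ¬p4) ∨ ((((¬p3 ∨ ¬¬p2) ∧ ¬(¬p3 ∧ p2)) ∨ ¬p4) ∧ p4)   (De Morgan)
≡ (((p3 ∧ ¬p2) ∨ (¬p3 ∧ p2)) ∧ p4 ∧ ¬p4) ∨ ((((¬p3 ∨ p2) ∧ ¬(¬p3 ∧ p2)) ∨ ¬p4) ∧ p4)   (double negation)
≡ (((p3 ∧ ¬p2) ∨ (¬p3 ∧ p2)) ∧ p4 ∧ ¬p4) ∨ ((((¬p3 ∨ p2) ∧ (¬¬p3 ∨ ¬p2)) ∨ ¬p4) ∧ p4)   (De Morgan)
≡ (((p3 ∧ ¬p2) ∨ (¬p3 ∧ p2)) ∧ p4 ∧ ¬p4) ∨ ((((¬p3 ∨ p2) ∧ (p3 ∨ ¬p2)) ∨ ¬p4) ∧ p4)   (double negation)
≡ (p3 ∧ ¬p2 ∧ p4 ∧ ¬p4) ∨ (¬p3 ∧ p2 ∧ p4 ∧ ¬p4) ∨ (¬p3 ∧ p3 ∧ p4) ∨ (¬p3 ∧ ¬p2 ∧ p4) ∨ (p2 ∧ p3 ∧ p4) ∨ (p2 ∧ ¬p2 ∧ p4) ∨ (¬p4 ∧ p4)   (distribute ∧ over ∨)
≡ (¬p3 ∧ ¬p2 ∧ p4) ∨ (p2 ∧ p3 ∧ p4)   (simplify)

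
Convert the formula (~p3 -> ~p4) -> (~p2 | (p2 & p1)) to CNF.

(~p3 | ~p2 | p1) & (p4 | ~p2 | p1)

(~p3 -> ~p4) -> (~p2 | (p2 & p1))
≡ ~(~p3 -> ~p4) | ~p2 | (p2 & p1)   [eliminate ->]
≡ ~(~~p3 | ~p4) | ~p2 | (p2 & p1)   [eliminate ->]
≡ (~~~p3 & ~~p4) | ~p2 | (p2 & p1)   [De Morgan]
≡ (~p3 & ~~p4) | ~p2 | (p2 & p1)   [double negation]
≡ (~p3 & p4) | ~p2 | (p2 & p1)   [double negation]
≡ (~p3 | ~p2 | p2) & (~p3 | ~p2 | p1) & (p4 | ~p2 | p2) & (p4 | ~p2 | p1)   [distribute | over &]
≡ (~p3 | ~p2 | p1) & (p4 | ~p2 | p1)   [simplify]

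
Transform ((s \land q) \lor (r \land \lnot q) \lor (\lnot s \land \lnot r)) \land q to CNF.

((s \land q) \lor (r \land \lnot q) \lor (\lnot s \land \lnot r)) \land q
≡ (s \lor r \lor \lnot s) \land (s \lor r \lor \lnot r) \land (s \lor \lnot q \lor \lnot s) \land (s \lor \lnot q \lor \lnot r) \land (q \lor r \lor \lnot s) \land (q \lor r \lor \lnot r) \land (q \lor \lnot q \lor \lnot s) \land (q \lor \lnot q \lor \lnot r) \land q   [distribute \lor over \land]
≡ (s \lor \lnot q \lor \lnot r) \land q   [simplify]

(s \lor \lnot q \lor \lnot r) \land q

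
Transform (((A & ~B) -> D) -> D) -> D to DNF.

(((A & ~B) -> D) -> D) -> D
= ~(((A & ~B) -> D) -> D) | D
= ~(~((A & ~B) -> D) | D) | D
= ~(~(~(A & ~B) | D) | D) | D
= (~~(~(A & ~B) | D) & ~D) | D
= ((~(A & ~B) | D) & ~D) | D
= ((~A | ~~B | D) & ~D) | D
= ((~A | B | D) & ~D) | D
= (~A & ~D) | (B & ~D) | (D & ~D) | D
= (~A & ~D) | (B & ~D) | D

(~A & ~D) | (B & ~D) | D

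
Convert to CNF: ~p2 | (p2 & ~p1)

~p2 | (p2 & ~p1)
⇔ (~p2 | p2) & (~p2 | ~p1)   [distribute | over &]
⇔ ~p2 | ~p1   [simplify]

~p2 | ~p1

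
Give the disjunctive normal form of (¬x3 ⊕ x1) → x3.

(¬x3 ⊕ x1) → x3
≡ ¬(¬x3 ⊕ x1) ∨ x3   — eliminate →
≡ ¬((¬x3 ∧ ¬x1) ∨ (¬¬x3 ∧ x1)) ∨ x3   — expand ⊕
≡ (¬(¬x3 ∧ ¬x1) ∧ ¬(¬¬x3 ∧ x1)) ∨ x3   — De Morgan
≡ ((¬¬x3 ∨ ¬¬x1) ∧ ¬(¬¬x3 ∧ x1)) ∨ x3   — De Morgan
≡ ((x3 ∨ ¬¬x1) ∧ ¬(¬¬x3 ∧ x1)) ∨ x3   — double negation
≡ ((x3 ∨ x1) ∧ ¬(¬¬x3 ∧ x1)) ∨ x3   — double negation
≡ ((x3 ∨ x1) ∧ (¬¬¬x3 ∨ ¬x1)) ∨ x3   — De Morgan
≡ ((x3 ∨ x1) ∧ (¬x3 ∨ ¬x1)) ∨ x3   — double negation
≡ (x3 ∧ ¬x3) ∨ (x3 ∧ ¬x1) ∨ (x1 ∧ ¬x3) ∨ (x1 ∧ ¬x1) ∨ x3   — distribute ∧ over ∨
≡ (x1 ∧ ¬x3) ∨ x3   — simplify

(x1 ∧ ¬x3) ∨ x3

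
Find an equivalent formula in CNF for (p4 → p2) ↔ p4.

p4 ∧ (¬p4 ∨ p2)

(p4 → p2) ↔ p4
⇔ ((p4 → p2) → p4) ∧ (p4 → (p4 → p2))   [eliminate ↔]
⇔ (¬(p4 → p2) ∨ p4) ∧ (p4 → (p4 → p2))   [eliminate →]
⇔ (¬(¬p4 ∨ p2) ∨ p4) ∧ (p4 → (p4 → p2))   [eliminate →]
⇔ (¬(¬p4 ∨ p2) ∨ p4) ∧ (¬p4 ∨ (p4 → p2))   [eliminate →]
⇔ (¬(¬p4 ∨ p2) ∨ p4) ∧ (¬p4 ∨ ¬p4 ∨ p2)   [eliminate →]
⇔ ((¬¬p4 ∧ ¬p2) ∨ p4) ∧ (¬p4 ∨ ¬p4 ∨ p2)   [De Morgan]
⇔ ((p4 ∧ ¬p2) ∨ p4) ∧ (¬p4 ∨ ¬p4 ∨ p2)   [double negation]
⇔ (p4 ∨ p4) ∧ (¬p2 ∨ p4) ∧ (¬p4 ∨ ¬p4 ∨ p2)   [distribute ∨ over ∧]
⇔ p4 ∧ (¬p4 ∨ p2)   [simplify]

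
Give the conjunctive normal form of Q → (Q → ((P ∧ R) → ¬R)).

¬Q ∨ ¬P ∨ ¬R

Q → (Q → ((P ∧ R) → ¬R))
≡ ¬Q ∨ (Q → ((P ∧ R) → ¬R))   (eliminate →)
≡ ¬Q ∨ ¬Q ∨ ((P ∧ R) → ¬R)   (eliminate →)
≡ ¬Q ∨ ¬Q ∨ ¬(P ∧ R) ∨ ¬R   (eliminate →)
≡ ¬Q ∨ ¬Q ∨ ¬P ∨ ¬R ∨ ¬R   (De Morgan)
≡ ¬Q ∨ ¬P ∨ ¬R   (simplify)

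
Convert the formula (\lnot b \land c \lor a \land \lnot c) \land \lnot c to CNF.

(\lnot b \lor a) \land (c \lor a) \land \lnot c

(\lnot b \land c \lor a \land \lnot c) \land \lnot c
⇔ (\lnot b \lor a) \land (\lnot b \lor \lnot c) \land (c \lor a) \land (c \lor \lnot c) \land \lnot c   [distribute \lor over \land]
⇔ (\lnot b \lor a) \land (c \lor a) \land \lnot c   [simplify]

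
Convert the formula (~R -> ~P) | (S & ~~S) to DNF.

R | ~P | S

(~R -> ~P) | (S & ~~S)
= ~~R | ~P | (S & ~~S)   — eliminate ->
= R | ~P | (S & ~~S)   — double negation
= R | ~P | (S & S)   — double negation
= R | ~P | S   — simplify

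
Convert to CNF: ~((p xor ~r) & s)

(~p | ~r | ~s) & (r | p | ~s)

~((p xor ~r) & s)
⇔ ~((p | ~r) & ~(p & ~r) & s)   [expand xor]
⇔ ~(p | ~r) | ~~(p & ~r) | ~s   [De Morgan]
⇔ (~p & ~~r) | ~~(p & ~r) | ~s   [De Morgan]
⇔ (~p & r) | ~~(p & ~r) | ~s   [double negation]
⇔ (~p & r) | (p & ~r) | ~s   [double negation]
⇔ (~p | p | ~s) & (~p | ~r | ~s) & (r | p | ~s) & (r | ~r | ~s)   [distribute | over &]
⇔ (~p | ~r | ~s) & (r | p | ~s)   [simplify]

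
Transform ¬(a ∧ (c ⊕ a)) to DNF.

¬a ∨ a ∧ c

¬(a ∧ (c ⊕ a))
≡ ¬(a ∧ (c ∧ ¬a ∨ ¬c ∧ a))   (expand ⊕)
≡ ¬a ∨ ¬(c ∧ ¬a ∨ ¬c ∧ a)   (De Morgan)
≡ ¬a ∨ ¬(c ∧ ¬a) ∧ ¬(¬c ∧ a)   (De Morgan)
≡ ¬a ∨ (¬c ∨ ¬¬a) ∧ ¬(¬c ∧ a)   (De Morgan)
≡ ¬a ∨ (¬c ∨ a) ∧ ¬(¬c ∧ a)   (double negation)
≡ ¬a ∨ (¬c ∨ a) ∧ (¬¬c ∨ ¬a)   (De Morgan)
≡ ¬a ∨ (¬c ∨ a) ∧ (c ∨ ¬a)   (double negation)
≡ ¬a ∨ ¬c ∧ c ∨ ¬c ∧ ¬a ∨ a ∧ c ∨ a ∧ ¬a   (distribute ∧ over ∨)
≡ ¬a ∨ a ∧ c   (simplify)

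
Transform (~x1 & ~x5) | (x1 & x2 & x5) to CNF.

(~x1 | x2) & (~x1 | x5) & (~x5 | x1) & (~x5 | x2)

(~x1 & ~x5) | (x1 & x2 & x5)
≡ (~x1 | x1) & (~x1 | x2) & (~x1 | x5) & (~x5 | x1) & (~x5 | x2) & (~x5 | x5)   (distribute | over &)
≡ (~x1 | x2) & (~x1 | x5) & (~x5 | x1) & (~x5 | x2)   (simplify)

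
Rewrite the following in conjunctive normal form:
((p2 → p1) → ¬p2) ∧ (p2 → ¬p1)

¬p1 ∨ ¬p2

((p2 → p1) → ¬p2) ∧ (p2 → ¬p1)
⇔ (¬(p2 → p1) ∨ ¬p2) ∧ (p2 → ¬p1)   (eliminate →)
⇔ (¬(¬p2 ∨ p1) ∨ ¬p2) ∧ (p2 → ¬p1)   (eliminate →)
⇔ (¬(¬p2 ∨ p1) ∨ ¬p2) ∧ (¬p2 ∨ ¬p1)   (eliminate →)
⇔ ((¬¬p2 ∧ ¬p1) ∨ ¬p2) ∧ (¬p2 ∨ ¬p1)   (De Morgan)
⇔ ((p2 ∧ ¬p1) ∨ ¬p2) ∧ (¬p2 ∨ ¬p1)   (double negation)
⇔ (p2 ∨ ¬p2) ∧ (¬p1 ∨ ¬p2) ∧ (¬p2 ∨ ¬p1)   (distribute ∨ over ∧)
⇔ ¬p1 ∨ ¬p2   (simplify)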